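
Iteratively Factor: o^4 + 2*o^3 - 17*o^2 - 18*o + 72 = (o - 3)*(o^3 + 5*o^2 - 2*o - 24) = (o - 3)*(o + 4)*(o^2 + o - 6) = (o - 3)*(o - 2)*(o + 4)*(o + 3)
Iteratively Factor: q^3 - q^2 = (q)*(q^2 - q) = q^2*(q - 1)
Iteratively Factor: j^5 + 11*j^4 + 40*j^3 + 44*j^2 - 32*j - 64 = (j - 1)*(j^4 + 12*j^3 + 52*j^2 + 96*j + 64) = (j - 1)*(j + 4)*(j^3 + 8*j^2 + 20*j + 16) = (j - 1)*(j + 2)*(j + 4)*(j^2 + 6*j + 8) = (j - 1)*(j + 2)^2*(j + 4)*(j + 4)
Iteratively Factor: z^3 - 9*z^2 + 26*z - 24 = (z - 4)*(z^2 - 5*z + 6) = (z - 4)*(z - 3)*(z - 2)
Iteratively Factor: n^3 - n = (n + 1)*(n^2 - n) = (n - 1)*(n + 1)*(n)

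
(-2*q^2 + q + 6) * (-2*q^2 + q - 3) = 4*q^4 - 4*q^3 - 5*q^2 + 3*q - 18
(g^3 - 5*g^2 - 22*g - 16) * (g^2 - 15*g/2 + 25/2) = g^5 - 25*g^4/2 + 28*g^3 + 173*g^2/2 - 155*g - 200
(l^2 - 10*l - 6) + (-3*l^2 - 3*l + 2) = -2*l^2 - 13*l - 4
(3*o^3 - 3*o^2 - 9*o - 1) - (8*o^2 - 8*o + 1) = 3*o^3 - 11*o^2 - o - 2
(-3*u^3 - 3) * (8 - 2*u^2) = 6*u^5 - 24*u^3 + 6*u^2 - 24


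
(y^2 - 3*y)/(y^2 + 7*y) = (y - 3)/(y + 7)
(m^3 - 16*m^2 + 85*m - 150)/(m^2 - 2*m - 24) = (m^2 - 10*m + 25)/(m + 4)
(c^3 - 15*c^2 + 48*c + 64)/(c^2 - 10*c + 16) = (c^2 - 7*c - 8)/(c - 2)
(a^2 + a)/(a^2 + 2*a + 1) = a/(a + 1)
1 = 1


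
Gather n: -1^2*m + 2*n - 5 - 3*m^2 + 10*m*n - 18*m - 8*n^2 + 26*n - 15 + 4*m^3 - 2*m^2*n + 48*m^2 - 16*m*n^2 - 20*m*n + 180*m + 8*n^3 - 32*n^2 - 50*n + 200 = 4*m^3 + 45*m^2 + 161*m + 8*n^3 + n^2*(-16*m - 40) + n*(-2*m^2 - 10*m - 22) + 180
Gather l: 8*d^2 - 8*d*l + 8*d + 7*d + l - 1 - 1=8*d^2 + 15*d + l*(1 - 8*d) - 2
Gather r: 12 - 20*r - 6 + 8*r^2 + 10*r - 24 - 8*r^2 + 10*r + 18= 0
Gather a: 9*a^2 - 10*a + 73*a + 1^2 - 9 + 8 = 9*a^2 + 63*a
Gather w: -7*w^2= -7*w^2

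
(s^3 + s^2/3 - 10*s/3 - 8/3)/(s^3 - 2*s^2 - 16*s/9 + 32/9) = 3*(s + 1)/(3*s - 4)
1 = 1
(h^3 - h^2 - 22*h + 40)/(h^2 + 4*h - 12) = (h^2 + h - 20)/(h + 6)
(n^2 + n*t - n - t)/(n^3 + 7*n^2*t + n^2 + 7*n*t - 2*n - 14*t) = (n + t)/(n^2 + 7*n*t + 2*n + 14*t)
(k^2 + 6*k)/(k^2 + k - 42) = k*(k + 6)/(k^2 + k - 42)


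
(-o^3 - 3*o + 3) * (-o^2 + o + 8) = o^5 - o^4 - 5*o^3 - 6*o^2 - 21*o + 24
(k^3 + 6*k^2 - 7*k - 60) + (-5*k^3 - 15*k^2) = -4*k^3 - 9*k^2 - 7*k - 60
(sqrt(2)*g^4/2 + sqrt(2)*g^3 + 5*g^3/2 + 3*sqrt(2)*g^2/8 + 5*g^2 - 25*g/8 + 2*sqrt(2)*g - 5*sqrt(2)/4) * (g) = sqrt(2)*g^5/2 + sqrt(2)*g^4 + 5*g^4/2 + 3*sqrt(2)*g^3/8 + 5*g^3 - 25*g^2/8 + 2*sqrt(2)*g^2 - 5*sqrt(2)*g/4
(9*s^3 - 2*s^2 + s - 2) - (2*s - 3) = 9*s^3 - 2*s^2 - s + 1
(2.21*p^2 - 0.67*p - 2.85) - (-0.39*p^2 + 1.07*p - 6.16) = 2.6*p^2 - 1.74*p + 3.31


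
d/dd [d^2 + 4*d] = 2*d + 4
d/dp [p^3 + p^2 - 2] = p*(3*p + 2)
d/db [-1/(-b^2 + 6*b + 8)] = 2*(3 - b)/(-b^2 + 6*b + 8)^2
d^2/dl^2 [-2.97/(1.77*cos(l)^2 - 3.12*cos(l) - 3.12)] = (-37.218852*(1 - cos(l)^2)^2 + 49.204584*cos(l)^3 - 113.126706*cos(l)^2 - 69.498*cos(l) + 127.844244)/(-1.77*cos(l)^2 + 3.12*cos(l) + 3.12)^3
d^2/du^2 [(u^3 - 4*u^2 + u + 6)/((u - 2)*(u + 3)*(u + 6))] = 2*(-11*u^3 - 63*u^2 + 27*u + 459)/(u^6 + 27*u^5 + 297*u^4 + 1701*u^3 + 5346*u^2 + 8748*u + 5832)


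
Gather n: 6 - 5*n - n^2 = -n^2 - 5*n + 6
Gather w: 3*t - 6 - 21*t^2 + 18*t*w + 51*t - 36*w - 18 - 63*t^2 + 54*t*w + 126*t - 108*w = -84*t^2 + 180*t + w*(72*t - 144) - 24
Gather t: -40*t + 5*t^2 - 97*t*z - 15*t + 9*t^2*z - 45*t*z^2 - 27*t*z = t^2*(9*z + 5) + t*(-45*z^2 - 124*z - 55)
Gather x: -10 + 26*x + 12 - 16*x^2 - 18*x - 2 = -16*x^2 + 8*x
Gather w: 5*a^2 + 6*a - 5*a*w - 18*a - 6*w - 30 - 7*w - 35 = 5*a^2 - 12*a + w*(-5*a - 13) - 65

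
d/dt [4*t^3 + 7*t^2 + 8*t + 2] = 12*t^2 + 14*t + 8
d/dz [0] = 0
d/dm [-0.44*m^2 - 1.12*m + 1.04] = -0.88*m - 1.12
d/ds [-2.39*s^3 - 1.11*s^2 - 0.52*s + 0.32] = -7.17*s^2 - 2.22*s - 0.52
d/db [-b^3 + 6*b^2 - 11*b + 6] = -3*b^2 + 12*b - 11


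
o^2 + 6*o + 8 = (o + 2)*(o + 4)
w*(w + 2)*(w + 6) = w^3 + 8*w^2 + 12*w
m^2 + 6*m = m*(m + 6)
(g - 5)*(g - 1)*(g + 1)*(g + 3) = g^4 - 2*g^3 - 16*g^2 + 2*g + 15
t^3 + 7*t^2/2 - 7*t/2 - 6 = (t - 3/2)*(t + 1)*(t + 4)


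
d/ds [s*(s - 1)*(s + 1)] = 3*s^2 - 1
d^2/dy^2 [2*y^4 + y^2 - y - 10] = 24*y^2 + 2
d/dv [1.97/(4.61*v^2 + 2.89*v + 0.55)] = (-18.1634*v - 5.6933)/(4.61*v^2 + 2.89*v + 0.55)^2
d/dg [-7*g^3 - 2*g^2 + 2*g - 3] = -21*g^2 - 4*g + 2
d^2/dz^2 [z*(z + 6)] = 2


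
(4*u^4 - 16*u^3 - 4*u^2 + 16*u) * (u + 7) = 4*u^5 + 12*u^4 - 116*u^3 - 12*u^2 + 112*u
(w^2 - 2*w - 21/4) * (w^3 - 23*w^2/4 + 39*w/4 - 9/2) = w^5 - 31*w^4/4 + 16*w^3 + 99*w^2/16 - 675*w/16 + 189/8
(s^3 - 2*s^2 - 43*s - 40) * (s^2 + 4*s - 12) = s^5 + 2*s^4 - 63*s^3 - 188*s^2 + 356*s + 480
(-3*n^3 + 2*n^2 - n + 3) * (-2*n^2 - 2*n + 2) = 6*n^5 + 2*n^4 - 8*n^3 - 8*n + 6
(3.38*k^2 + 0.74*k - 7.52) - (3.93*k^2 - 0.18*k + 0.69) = -0.55*k^2 + 0.92*k - 8.21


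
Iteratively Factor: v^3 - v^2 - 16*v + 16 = (v - 4)*(v^2 + 3*v - 4) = (v - 4)*(v + 4)*(v - 1)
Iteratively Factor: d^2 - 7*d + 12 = (d - 4)*(d - 3)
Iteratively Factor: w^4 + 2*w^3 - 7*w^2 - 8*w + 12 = (w - 2)*(w^3 + 4*w^2 + w - 6) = (w - 2)*(w + 3)*(w^2 + w - 2) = (w - 2)*(w - 1)*(w + 3)*(w + 2)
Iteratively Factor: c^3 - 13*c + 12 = (c - 3)*(c^2 + 3*c - 4) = (c - 3)*(c - 1)*(c + 4)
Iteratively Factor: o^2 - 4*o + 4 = (o - 2)*(o - 2)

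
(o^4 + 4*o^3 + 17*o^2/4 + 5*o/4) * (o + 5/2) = o^5 + 13*o^4/2 + 57*o^3/4 + 95*o^2/8 + 25*o/8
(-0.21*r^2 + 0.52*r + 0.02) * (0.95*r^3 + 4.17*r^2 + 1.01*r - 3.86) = -0.1995*r^5 - 0.3817*r^4 + 1.9753*r^3 + 1.4192*r^2 - 1.987*r - 0.0772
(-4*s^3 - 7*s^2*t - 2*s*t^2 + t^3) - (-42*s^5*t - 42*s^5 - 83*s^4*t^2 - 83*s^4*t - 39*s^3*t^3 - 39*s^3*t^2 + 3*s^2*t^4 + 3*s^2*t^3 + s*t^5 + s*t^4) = 42*s^5*t + 42*s^5 + 83*s^4*t^2 + 83*s^4*t + 39*s^3*t^3 + 39*s^3*t^2 - 4*s^3 - 3*s^2*t^4 - 3*s^2*t^3 - 7*s^2*t - s*t^5 - s*t^4 - 2*s*t^2 + t^3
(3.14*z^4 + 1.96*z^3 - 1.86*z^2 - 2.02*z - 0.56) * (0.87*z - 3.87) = 2.7318*z^5 - 10.4466*z^4 - 9.2034*z^3 + 5.4408*z^2 + 7.3302*z + 2.1672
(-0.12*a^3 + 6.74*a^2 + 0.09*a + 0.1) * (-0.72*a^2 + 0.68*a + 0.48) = 0.0864*a^5 - 4.9344*a^4 + 4.4608*a^3 + 3.2244*a^2 + 0.1112*a + 0.048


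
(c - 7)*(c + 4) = c^2 - 3*c - 28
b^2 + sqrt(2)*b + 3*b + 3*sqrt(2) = (b + 3)*(b + sqrt(2))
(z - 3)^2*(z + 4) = z^3 - 2*z^2 - 15*z + 36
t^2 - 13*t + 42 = (t - 7)*(t - 6)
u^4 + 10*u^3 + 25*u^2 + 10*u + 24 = (u + 4)*(u + 6)*(-I*u + 1)*(I*u + 1)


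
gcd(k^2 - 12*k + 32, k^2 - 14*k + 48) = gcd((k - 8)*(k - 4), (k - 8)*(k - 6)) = k - 8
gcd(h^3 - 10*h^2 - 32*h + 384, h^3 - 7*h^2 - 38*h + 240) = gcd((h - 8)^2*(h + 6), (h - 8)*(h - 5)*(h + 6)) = h^2 - 2*h - 48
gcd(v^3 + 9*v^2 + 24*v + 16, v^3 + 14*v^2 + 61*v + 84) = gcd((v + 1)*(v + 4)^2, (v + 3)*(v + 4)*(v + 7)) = v + 4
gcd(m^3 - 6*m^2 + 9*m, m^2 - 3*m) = m^2 - 3*m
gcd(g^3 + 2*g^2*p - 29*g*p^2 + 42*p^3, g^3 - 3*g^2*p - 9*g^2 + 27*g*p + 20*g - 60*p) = -g + 3*p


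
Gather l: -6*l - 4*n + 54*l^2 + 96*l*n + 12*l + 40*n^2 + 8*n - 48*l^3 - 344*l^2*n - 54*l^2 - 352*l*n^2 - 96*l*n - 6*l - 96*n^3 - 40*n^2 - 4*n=-48*l^3 - 344*l^2*n - 352*l*n^2 - 96*n^3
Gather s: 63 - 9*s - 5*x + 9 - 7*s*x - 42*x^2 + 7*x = s*(-7*x - 9) - 42*x^2 + 2*x + 72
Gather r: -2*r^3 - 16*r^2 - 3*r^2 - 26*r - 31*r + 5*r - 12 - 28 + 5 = -2*r^3 - 19*r^2 - 52*r - 35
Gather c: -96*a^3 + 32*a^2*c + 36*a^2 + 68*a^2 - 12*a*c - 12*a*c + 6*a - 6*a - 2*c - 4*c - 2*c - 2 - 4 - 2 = -96*a^3 + 104*a^2 + c*(32*a^2 - 24*a - 8) - 8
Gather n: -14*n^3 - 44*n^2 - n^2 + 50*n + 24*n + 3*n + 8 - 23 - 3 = -14*n^3 - 45*n^2 + 77*n - 18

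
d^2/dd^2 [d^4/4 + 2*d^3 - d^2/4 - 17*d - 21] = 3*d^2 + 12*d - 1/2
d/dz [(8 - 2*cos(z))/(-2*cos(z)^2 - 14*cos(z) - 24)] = (cos(z)^2 - 8*cos(z) - 40)*sin(z)/(cos(z)^2 + 7*cos(z) + 12)^2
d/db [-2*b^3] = -6*b^2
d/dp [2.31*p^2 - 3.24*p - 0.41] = 4.62*p - 3.24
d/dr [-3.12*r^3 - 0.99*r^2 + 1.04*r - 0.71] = -9.36*r^2 - 1.98*r + 1.04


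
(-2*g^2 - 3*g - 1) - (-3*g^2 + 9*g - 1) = g^2 - 12*g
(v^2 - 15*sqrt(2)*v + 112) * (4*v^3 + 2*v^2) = 4*v^5 - 60*sqrt(2)*v^4 + 2*v^4 - 30*sqrt(2)*v^3 + 448*v^3 + 224*v^2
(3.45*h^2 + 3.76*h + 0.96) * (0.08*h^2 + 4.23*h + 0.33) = 0.276*h^4 + 14.8943*h^3 + 17.1201*h^2 + 5.3016*h + 0.3168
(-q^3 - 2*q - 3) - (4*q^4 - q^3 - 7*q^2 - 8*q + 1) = -4*q^4 + 7*q^2 + 6*q - 4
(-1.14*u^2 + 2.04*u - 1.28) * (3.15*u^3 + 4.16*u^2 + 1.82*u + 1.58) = -3.591*u^5 + 1.6836*u^4 + 2.3796*u^3 - 3.4132*u^2 + 0.8936*u - 2.0224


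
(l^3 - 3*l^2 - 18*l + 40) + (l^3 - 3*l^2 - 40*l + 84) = 2*l^3 - 6*l^2 - 58*l + 124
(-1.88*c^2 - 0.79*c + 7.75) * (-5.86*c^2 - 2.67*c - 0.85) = 11.0168*c^4 + 9.649*c^3 - 41.7077*c^2 - 20.021*c - 6.5875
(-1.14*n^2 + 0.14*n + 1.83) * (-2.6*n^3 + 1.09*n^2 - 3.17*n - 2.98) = 2.964*n^5 - 1.6066*n^4 - 0.991600000000001*n^3 + 4.9481*n^2 - 6.2183*n - 5.4534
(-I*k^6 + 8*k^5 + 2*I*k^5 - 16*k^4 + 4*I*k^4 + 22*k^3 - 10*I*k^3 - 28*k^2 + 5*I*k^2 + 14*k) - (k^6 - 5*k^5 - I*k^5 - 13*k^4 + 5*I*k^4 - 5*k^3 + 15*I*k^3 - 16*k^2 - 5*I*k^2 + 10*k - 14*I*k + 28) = -k^6 - I*k^6 + 13*k^5 + 3*I*k^5 - 3*k^4 - I*k^4 + 27*k^3 - 25*I*k^3 - 12*k^2 + 10*I*k^2 + 4*k + 14*I*k - 28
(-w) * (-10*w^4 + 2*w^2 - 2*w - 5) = 10*w^5 - 2*w^3 + 2*w^2 + 5*w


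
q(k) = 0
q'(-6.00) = 0.00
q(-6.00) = 0.00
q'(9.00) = 0.00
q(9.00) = 0.00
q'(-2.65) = 0.00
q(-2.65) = 0.00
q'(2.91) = 0.00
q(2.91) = 0.00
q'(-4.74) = 0.00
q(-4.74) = 0.00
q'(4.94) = 0.00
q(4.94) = 0.00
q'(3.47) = 0.00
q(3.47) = 0.00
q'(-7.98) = 0.00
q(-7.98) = 0.00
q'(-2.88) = 0.00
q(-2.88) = 0.00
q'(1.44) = 0.00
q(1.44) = 0.00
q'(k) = 0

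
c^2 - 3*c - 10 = (c - 5)*(c + 2)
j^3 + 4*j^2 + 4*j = j*(j + 2)^2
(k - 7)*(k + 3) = k^2 - 4*k - 21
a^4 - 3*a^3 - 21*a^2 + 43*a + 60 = (a - 5)*(a - 3)*(a + 1)*(a + 4)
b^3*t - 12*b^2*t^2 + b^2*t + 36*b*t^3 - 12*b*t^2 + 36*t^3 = (b - 6*t)^2*(b*t + t)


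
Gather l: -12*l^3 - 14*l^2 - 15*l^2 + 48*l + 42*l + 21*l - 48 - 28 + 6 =-12*l^3 - 29*l^2 + 111*l - 70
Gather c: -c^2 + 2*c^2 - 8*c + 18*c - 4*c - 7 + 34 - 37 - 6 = c^2 + 6*c - 16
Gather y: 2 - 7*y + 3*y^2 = 3*y^2 - 7*y + 2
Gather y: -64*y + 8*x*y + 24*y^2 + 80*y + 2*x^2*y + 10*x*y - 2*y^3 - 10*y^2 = -2*y^3 + 14*y^2 + y*(2*x^2 + 18*x + 16)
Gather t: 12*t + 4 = 12*t + 4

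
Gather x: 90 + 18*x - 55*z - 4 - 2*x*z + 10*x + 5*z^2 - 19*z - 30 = x*(28 - 2*z) + 5*z^2 - 74*z + 56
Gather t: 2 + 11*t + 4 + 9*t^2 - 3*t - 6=9*t^2 + 8*t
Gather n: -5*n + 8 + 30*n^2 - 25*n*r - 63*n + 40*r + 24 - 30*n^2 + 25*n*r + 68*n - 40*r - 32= 0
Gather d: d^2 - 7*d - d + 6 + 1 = d^2 - 8*d + 7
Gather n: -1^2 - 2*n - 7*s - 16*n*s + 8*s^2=n*(-16*s - 2) + 8*s^2 - 7*s - 1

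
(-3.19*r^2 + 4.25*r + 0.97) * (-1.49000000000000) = 4.7531*r^2 - 6.3325*r - 1.4453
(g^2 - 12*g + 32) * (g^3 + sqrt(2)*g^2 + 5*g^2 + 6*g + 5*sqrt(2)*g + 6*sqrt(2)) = g^5 - 7*g^4 + sqrt(2)*g^4 - 22*g^3 - 7*sqrt(2)*g^3 - 22*sqrt(2)*g^2 + 88*g^2 + 88*sqrt(2)*g + 192*g + 192*sqrt(2)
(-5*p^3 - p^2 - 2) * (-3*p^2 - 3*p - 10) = 15*p^5 + 18*p^4 + 53*p^3 + 16*p^2 + 6*p + 20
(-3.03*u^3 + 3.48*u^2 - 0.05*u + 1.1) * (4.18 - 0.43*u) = 1.3029*u^4 - 14.1618*u^3 + 14.5679*u^2 - 0.682*u + 4.598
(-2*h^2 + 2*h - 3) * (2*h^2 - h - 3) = -4*h^4 + 6*h^3 - 2*h^2 - 3*h + 9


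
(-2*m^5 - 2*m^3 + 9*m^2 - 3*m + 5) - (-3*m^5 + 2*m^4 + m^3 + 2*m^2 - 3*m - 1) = m^5 - 2*m^4 - 3*m^3 + 7*m^2 + 6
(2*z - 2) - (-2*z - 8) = 4*z + 6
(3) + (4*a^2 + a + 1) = 4*a^2 + a + 4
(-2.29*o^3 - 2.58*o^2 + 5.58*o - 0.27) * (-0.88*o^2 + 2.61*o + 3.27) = 2.0152*o^5 - 3.7065*o^4 - 19.1325*o^3 + 6.3648*o^2 + 17.5419*o - 0.8829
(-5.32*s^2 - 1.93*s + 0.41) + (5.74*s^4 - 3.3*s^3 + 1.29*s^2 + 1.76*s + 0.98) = 5.74*s^4 - 3.3*s^3 - 4.03*s^2 - 0.17*s + 1.39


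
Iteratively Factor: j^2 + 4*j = (j)*(j + 4)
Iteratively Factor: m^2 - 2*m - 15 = (m - 5)*(m + 3)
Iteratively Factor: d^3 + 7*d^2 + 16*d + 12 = (d + 2)*(d^2 + 5*d + 6) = (d + 2)^2*(d + 3)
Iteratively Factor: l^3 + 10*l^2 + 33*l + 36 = (l + 3)*(l^2 + 7*l + 12) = (l + 3)^2*(l + 4)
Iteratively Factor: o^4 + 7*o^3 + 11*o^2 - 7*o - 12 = (o + 4)*(o^3 + 3*o^2 - o - 3) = (o + 3)*(o + 4)*(o^2 - 1) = (o + 1)*(o + 3)*(o + 4)*(o - 1)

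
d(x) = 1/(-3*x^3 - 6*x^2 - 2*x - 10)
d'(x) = (9*x^2 + 12*x + 2)/(-3*x^3 - 6*x^2 - 2*x - 10)^2 = (9*x^2 + 12*x + 2)/(3*x^3 + 6*x^2 + 2*x + 10)^2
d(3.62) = -0.00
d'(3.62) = 0.00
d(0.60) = -0.07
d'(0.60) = 0.06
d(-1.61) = -0.10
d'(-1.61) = 0.06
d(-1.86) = -0.13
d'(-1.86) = 0.18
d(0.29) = -0.09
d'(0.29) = 0.05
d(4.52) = -0.00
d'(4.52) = 0.00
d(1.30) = -0.03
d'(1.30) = 0.04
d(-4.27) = 0.01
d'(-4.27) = 0.01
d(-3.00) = 0.04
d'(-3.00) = 0.09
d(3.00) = -0.00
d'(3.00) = 0.01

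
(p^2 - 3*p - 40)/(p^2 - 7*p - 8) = (p + 5)/(p + 1)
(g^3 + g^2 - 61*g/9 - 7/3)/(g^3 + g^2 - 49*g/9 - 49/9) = (3*g^2 + 10*g + 3)/(3*g^2 + 10*g + 7)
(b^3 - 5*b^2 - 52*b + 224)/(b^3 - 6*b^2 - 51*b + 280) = (b - 4)/(b - 5)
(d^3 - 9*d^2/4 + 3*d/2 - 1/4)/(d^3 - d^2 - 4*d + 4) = (4*d^2 - 5*d + 1)/(4*(d^2 - 4))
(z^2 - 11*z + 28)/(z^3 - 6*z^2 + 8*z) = (z - 7)/(z*(z - 2))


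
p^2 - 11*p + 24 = (p - 8)*(p - 3)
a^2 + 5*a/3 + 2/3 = (a + 2/3)*(a + 1)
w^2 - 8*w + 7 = (w - 7)*(w - 1)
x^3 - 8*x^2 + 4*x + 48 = (x - 6)*(x - 4)*(x + 2)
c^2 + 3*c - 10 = (c - 2)*(c + 5)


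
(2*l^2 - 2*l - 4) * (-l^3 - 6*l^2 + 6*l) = -2*l^5 - 10*l^4 + 28*l^3 + 12*l^2 - 24*l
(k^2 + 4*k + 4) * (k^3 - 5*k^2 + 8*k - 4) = k^5 - k^4 - 8*k^3 + 8*k^2 + 16*k - 16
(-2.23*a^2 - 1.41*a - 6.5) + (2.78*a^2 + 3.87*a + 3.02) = 0.55*a^2 + 2.46*a - 3.48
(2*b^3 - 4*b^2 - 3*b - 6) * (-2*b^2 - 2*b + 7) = -4*b^5 + 4*b^4 + 28*b^3 - 10*b^2 - 9*b - 42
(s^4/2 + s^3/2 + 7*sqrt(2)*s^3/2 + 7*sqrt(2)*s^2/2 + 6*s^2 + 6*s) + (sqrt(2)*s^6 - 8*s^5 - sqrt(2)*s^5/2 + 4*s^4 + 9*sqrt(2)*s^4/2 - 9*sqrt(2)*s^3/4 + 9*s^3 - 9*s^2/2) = sqrt(2)*s^6 - 8*s^5 - sqrt(2)*s^5/2 + 9*s^4/2 + 9*sqrt(2)*s^4/2 + 5*sqrt(2)*s^3/4 + 19*s^3/2 + 3*s^2/2 + 7*sqrt(2)*s^2/2 + 6*s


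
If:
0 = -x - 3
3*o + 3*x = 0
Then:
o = 3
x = -3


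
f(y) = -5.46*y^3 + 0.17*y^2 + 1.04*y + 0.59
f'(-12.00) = -2361.76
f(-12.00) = 9447.47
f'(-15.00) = -3689.56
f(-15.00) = 18450.74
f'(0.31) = -0.43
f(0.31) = 0.77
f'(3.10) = -155.32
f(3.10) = -157.21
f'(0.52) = -3.21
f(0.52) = 0.41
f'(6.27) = -640.77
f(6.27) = -1332.05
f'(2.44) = -95.65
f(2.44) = -75.18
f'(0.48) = -2.57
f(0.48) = 0.52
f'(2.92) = -137.63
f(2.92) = -130.86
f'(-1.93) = -60.63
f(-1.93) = 38.47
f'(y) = -16.38*y^2 + 0.34*y + 1.04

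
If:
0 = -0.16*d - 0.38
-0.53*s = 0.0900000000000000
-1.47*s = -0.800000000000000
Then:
No Solution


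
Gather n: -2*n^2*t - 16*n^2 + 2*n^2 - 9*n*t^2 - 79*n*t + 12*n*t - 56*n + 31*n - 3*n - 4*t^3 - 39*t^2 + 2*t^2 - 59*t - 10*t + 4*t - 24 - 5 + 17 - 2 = n^2*(-2*t - 14) + n*(-9*t^2 - 67*t - 28) - 4*t^3 - 37*t^2 - 65*t - 14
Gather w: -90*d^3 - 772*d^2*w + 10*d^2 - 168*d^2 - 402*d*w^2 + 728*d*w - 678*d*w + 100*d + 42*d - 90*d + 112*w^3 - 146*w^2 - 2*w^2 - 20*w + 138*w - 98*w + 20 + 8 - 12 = -90*d^3 - 158*d^2 + 52*d + 112*w^3 + w^2*(-402*d - 148) + w*(-772*d^2 + 50*d + 20) + 16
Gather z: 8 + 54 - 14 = 48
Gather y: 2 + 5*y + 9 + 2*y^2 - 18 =2*y^2 + 5*y - 7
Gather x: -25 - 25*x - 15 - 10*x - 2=-35*x - 42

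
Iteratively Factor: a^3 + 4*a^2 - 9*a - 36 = (a + 4)*(a^2 - 9) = (a + 3)*(a + 4)*(a - 3)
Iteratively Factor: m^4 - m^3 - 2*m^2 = (m - 2)*(m^3 + m^2) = m*(m - 2)*(m^2 + m) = m^2*(m - 2)*(m + 1)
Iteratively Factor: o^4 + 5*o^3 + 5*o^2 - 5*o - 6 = (o + 1)*(o^3 + 4*o^2 + o - 6) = (o + 1)*(o + 2)*(o^2 + 2*o - 3) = (o - 1)*(o + 1)*(o + 2)*(o + 3)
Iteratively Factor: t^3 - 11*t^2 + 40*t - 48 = (t - 4)*(t^2 - 7*t + 12) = (t - 4)^2*(t - 3)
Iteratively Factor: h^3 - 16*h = (h - 4)*(h^2 + 4*h) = h*(h - 4)*(h + 4)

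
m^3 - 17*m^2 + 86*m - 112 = (m - 8)*(m - 7)*(m - 2)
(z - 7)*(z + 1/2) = z^2 - 13*z/2 - 7/2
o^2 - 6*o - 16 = (o - 8)*(o + 2)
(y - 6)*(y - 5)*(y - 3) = y^3 - 14*y^2 + 63*y - 90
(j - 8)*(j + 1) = j^2 - 7*j - 8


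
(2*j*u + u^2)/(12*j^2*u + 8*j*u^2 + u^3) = 1/(6*j + u)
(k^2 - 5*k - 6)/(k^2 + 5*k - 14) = (k^2 - 5*k - 6)/(k^2 + 5*k - 14)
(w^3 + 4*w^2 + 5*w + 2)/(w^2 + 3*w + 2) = w + 1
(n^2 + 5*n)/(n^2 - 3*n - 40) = n/(n - 8)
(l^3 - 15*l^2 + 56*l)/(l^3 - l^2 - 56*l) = (l - 7)/(l + 7)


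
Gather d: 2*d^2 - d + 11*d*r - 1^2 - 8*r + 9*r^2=2*d^2 + d*(11*r - 1) + 9*r^2 - 8*r - 1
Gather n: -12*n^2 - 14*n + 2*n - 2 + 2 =-12*n^2 - 12*n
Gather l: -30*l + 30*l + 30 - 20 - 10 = 0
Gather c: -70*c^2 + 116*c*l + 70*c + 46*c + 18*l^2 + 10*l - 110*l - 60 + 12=-70*c^2 + c*(116*l + 116) + 18*l^2 - 100*l - 48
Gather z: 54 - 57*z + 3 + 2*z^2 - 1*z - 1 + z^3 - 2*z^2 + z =z^3 - 57*z + 56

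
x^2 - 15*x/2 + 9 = (x - 6)*(x - 3/2)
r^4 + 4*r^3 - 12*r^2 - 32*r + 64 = (r - 2)^2*(r + 4)^2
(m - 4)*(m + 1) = m^2 - 3*m - 4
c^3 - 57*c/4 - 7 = (c - 4)*(c + 1/2)*(c + 7/2)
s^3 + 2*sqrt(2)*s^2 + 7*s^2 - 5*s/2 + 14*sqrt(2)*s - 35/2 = (s + 7)*(s - sqrt(2)/2)*(s + 5*sqrt(2)/2)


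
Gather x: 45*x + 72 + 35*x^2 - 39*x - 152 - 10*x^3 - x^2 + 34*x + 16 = -10*x^3 + 34*x^2 + 40*x - 64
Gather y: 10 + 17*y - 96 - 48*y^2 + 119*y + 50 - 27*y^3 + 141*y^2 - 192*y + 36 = -27*y^3 + 93*y^2 - 56*y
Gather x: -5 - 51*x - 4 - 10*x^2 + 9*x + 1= -10*x^2 - 42*x - 8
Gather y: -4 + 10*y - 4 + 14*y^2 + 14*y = 14*y^2 + 24*y - 8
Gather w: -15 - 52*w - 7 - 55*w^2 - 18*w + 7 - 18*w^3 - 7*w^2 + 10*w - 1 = -18*w^3 - 62*w^2 - 60*w - 16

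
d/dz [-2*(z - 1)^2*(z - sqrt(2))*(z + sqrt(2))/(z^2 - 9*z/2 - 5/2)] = 4*(-4*z^5 + 31*z^4 - 16*z^3 - 31*z^2 - 18*z + 38)/(4*z^4 - 36*z^3 + 61*z^2 + 90*z + 25)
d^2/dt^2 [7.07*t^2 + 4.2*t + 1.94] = 14.1400000000000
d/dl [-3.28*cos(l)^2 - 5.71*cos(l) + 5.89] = (6.56*cos(l) + 5.71)*sin(l)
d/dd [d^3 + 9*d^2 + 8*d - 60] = 3*d^2 + 18*d + 8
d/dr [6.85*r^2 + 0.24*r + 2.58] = 13.7*r + 0.24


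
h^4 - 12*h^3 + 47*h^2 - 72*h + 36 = (h - 6)*(h - 3)*(h - 2)*(h - 1)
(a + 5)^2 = a^2 + 10*a + 25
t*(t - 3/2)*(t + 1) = t^3 - t^2/2 - 3*t/2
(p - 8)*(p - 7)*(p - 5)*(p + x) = p^4 + p^3*x - 20*p^3 - 20*p^2*x + 131*p^2 + 131*p*x - 280*p - 280*x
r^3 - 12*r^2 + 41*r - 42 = (r - 7)*(r - 3)*(r - 2)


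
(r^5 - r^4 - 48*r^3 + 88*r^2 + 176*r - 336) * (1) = r^5 - r^4 - 48*r^3 + 88*r^2 + 176*r - 336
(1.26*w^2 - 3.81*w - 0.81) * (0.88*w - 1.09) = 1.1088*w^3 - 4.7262*w^2 + 3.4401*w + 0.8829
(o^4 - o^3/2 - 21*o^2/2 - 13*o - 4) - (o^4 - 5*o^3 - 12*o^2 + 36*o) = 9*o^3/2 + 3*o^2/2 - 49*o - 4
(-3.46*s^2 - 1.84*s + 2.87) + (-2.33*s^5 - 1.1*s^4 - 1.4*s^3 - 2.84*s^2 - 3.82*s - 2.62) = -2.33*s^5 - 1.1*s^4 - 1.4*s^3 - 6.3*s^2 - 5.66*s + 0.25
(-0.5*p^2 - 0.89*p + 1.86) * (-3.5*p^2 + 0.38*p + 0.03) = 1.75*p^4 + 2.925*p^3 - 6.8632*p^2 + 0.6801*p + 0.0558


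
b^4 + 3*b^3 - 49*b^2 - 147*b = b*(b - 7)*(b + 3)*(b + 7)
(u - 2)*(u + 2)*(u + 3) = u^3 + 3*u^2 - 4*u - 12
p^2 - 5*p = p*(p - 5)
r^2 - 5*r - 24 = (r - 8)*(r + 3)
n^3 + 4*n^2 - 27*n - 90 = (n - 5)*(n + 3)*(n + 6)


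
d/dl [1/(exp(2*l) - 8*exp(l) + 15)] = 2*(4 - exp(l))*exp(l)/(exp(2*l) - 8*exp(l) + 15)^2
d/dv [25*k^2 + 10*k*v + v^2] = 10*k + 2*v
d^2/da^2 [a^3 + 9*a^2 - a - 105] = 6*a + 18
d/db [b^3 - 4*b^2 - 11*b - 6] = 3*b^2 - 8*b - 11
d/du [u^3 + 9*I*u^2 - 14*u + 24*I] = 3*u^2 + 18*I*u - 14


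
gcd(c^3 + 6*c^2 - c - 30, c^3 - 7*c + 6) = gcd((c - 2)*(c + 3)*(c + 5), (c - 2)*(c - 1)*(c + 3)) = c^2 + c - 6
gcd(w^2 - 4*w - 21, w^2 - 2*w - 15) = w + 3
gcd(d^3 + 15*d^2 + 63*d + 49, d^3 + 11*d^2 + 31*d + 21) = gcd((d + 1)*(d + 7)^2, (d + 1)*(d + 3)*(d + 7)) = d^2 + 8*d + 7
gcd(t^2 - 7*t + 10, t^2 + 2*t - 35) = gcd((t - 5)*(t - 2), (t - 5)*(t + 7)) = t - 5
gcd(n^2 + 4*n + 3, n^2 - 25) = 1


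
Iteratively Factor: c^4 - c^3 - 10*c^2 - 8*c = (c + 2)*(c^3 - 3*c^2 - 4*c) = c*(c + 2)*(c^2 - 3*c - 4) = c*(c + 1)*(c + 2)*(c - 4)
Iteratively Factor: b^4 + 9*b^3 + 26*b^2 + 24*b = (b)*(b^3 + 9*b^2 + 26*b + 24) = b*(b + 4)*(b^2 + 5*b + 6) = b*(b + 3)*(b + 4)*(b + 2)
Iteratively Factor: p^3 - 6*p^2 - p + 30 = (p - 5)*(p^2 - p - 6) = (p - 5)*(p + 2)*(p - 3)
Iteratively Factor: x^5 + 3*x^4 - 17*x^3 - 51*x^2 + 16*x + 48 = (x + 4)*(x^4 - x^3 - 13*x^2 + x + 12) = (x + 1)*(x + 4)*(x^3 - 2*x^2 - 11*x + 12) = (x + 1)*(x + 3)*(x + 4)*(x^2 - 5*x + 4) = (x - 4)*(x + 1)*(x + 3)*(x + 4)*(x - 1)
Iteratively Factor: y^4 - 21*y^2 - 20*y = (y)*(y^3 - 21*y - 20) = y*(y - 5)*(y^2 + 5*y + 4) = y*(y - 5)*(y + 1)*(y + 4)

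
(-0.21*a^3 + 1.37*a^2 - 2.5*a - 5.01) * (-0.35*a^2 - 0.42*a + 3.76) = 0.0735*a^5 - 0.3913*a^4 - 0.49*a^3 + 7.9547*a^2 - 7.2958*a - 18.8376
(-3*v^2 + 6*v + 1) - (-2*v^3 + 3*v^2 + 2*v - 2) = 2*v^3 - 6*v^2 + 4*v + 3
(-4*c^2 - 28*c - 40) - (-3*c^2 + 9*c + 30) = -c^2 - 37*c - 70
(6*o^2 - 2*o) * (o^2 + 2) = 6*o^4 - 2*o^3 + 12*o^2 - 4*o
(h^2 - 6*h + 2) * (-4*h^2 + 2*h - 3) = -4*h^4 + 26*h^3 - 23*h^2 + 22*h - 6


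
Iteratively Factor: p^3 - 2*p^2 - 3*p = (p + 1)*(p^2 - 3*p) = (p - 3)*(p + 1)*(p)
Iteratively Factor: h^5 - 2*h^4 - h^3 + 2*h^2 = (h)*(h^4 - 2*h^3 - h^2 + 2*h) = h*(h - 2)*(h^3 - h) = h^2*(h - 2)*(h^2 - 1) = h^2*(h - 2)*(h + 1)*(h - 1)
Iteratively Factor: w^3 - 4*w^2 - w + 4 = (w - 4)*(w^2 - 1) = (w - 4)*(w + 1)*(w - 1)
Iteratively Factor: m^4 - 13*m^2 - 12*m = (m - 4)*(m^3 + 4*m^2 + 3*m) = m*(m - 4)*(m^2 + 4*m + 3) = m*(m - 4)*(m + 1)*(m + 3)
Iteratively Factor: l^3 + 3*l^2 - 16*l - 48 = (l + 3)*(l^2 - 16) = (l + 3)*(l + 4)*(l - 4)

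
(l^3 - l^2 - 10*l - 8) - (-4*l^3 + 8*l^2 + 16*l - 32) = 5*l^3 - 9*l^2 - 26*l + 24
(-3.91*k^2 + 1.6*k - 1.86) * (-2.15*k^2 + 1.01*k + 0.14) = 8.4065*k^4 - 7.3891*k^3 + 5.0676*k^2 - 1.6546*k - 0.2604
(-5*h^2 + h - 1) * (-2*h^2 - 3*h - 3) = 10*h^4 + 13*h^3 + 14*h^2 + 3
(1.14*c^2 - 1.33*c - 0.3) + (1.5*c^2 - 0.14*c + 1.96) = 2.64*c^2 - 1.47*c + 1.66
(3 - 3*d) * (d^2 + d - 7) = -3*d^3 + 24*d - 21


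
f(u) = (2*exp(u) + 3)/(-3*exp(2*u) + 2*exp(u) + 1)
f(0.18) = -5.96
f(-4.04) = 2.93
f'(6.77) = 0.00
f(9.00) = 0.00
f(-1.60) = 2.66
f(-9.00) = 3.00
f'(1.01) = 0.96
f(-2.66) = 2.79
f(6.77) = -0.00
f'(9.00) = 0.00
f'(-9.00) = 0.00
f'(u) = (2*exp(u) + 3)*(6*exp(2*u) - 2*exp(u))/(-3*exp(2*u) + 2*exp(u) + 1)^2 + 2*exp(u)/(-3*exp(2*u) + 2*exp(u) + 1)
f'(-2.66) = -0.15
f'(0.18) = 38.18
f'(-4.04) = -0.06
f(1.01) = -0.53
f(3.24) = -0.03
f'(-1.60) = -0.01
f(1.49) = -0.24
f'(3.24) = 0.03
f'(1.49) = 0.36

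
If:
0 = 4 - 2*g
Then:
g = 2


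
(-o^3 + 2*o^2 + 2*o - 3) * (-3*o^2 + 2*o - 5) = 3*o^5 - 8*o^4 + 3*o^3 + 3*o^2 - 16*o + 15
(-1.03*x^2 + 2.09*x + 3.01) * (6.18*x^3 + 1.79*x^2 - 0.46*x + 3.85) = -6.3654*x^5 + 11.0725*x^4 + 22.8167*x^3 + 0.461*x^2 + 6.6619*x + 11.5885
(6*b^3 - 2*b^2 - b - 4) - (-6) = 6*b^3 - 2*b^2 - b + 2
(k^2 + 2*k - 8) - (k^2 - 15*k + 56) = 17*k - 64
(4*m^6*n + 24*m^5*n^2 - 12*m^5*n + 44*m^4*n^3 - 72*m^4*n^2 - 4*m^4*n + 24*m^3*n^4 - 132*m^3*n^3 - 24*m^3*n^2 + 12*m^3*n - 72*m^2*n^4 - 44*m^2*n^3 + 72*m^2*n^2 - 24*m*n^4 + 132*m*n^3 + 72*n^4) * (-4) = -16*m^6*n - 96*m^5*n^2 + 48*m^5*n - 176*m^4*n^3 + 288*m^4*n^2 + 16*m^4*n - 96*m^3*n^4 + 528*m^3*n^3 + 96*m^3*n^2 - 48*m^3*n + 288*m^2*n^4 + 176*m^2*n^3 - 288*m^2*n^2 + 96*m*n^4 - 528*m*n^3 - 288*n^4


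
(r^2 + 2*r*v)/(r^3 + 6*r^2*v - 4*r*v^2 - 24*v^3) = r/(r^2 + 4*r*v - 12*v^2)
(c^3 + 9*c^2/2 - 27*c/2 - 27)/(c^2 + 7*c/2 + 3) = (c^2 + 3*c - 18)/(c + 2)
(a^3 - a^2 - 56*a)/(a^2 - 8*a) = a + 7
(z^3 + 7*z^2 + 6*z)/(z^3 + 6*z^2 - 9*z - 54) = z*(z + 1)/(z^2 - 9)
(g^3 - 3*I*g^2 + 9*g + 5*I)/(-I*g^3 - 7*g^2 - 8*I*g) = (I*g^2 + 4*g + 5*I)/(g*(g - 8*I))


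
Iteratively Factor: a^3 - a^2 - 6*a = (a + 2)*(a^2 - 3*a) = a*(a + 2)*(a - 3)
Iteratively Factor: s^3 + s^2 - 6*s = (s)*(s^2 + s - 6) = s*(s - 2)*(s + 3)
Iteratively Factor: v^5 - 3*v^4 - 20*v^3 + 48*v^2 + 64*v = (v + 1)*(v^4 - 4*v^3 - 16*v^2 + 64*v) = v*(v + 1)*(v^3 - 4*v^2 - 16*v + 64) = v*(v + 1)*(v + 4)*(v^2 - 8*v + 16) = v*(v - 4)*(v + 1)*(v + 4)*(v - 4)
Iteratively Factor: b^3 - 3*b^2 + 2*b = (b - 1)*(b^2 - 2*b) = (b - 2)*(b - 1)*(b)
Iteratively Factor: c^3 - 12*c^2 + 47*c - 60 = (c - 3)*(c^2 - 9*c + 20) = (c - 5)*(c - 3)*(c - 4)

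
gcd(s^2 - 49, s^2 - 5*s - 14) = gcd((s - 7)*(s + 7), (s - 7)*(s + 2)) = s - 7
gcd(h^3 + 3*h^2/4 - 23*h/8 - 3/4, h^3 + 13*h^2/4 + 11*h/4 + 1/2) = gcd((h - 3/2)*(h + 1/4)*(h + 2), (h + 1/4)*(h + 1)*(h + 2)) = h^2 + 9*h/4 + 1/2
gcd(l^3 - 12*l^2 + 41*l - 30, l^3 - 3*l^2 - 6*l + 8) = l - 1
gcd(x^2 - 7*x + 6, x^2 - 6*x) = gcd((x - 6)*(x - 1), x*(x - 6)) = x - 6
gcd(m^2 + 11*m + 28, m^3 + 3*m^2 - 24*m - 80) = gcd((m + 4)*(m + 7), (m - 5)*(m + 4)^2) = m + 4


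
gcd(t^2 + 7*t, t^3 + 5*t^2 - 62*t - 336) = t + 7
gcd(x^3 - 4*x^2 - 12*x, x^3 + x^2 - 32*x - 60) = x^2 - 4*x - 12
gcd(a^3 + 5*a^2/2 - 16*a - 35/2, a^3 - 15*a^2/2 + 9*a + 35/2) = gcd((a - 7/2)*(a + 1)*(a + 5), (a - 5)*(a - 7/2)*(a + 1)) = a^2 - 5*a/2 - 7/2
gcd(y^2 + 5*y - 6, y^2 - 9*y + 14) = 1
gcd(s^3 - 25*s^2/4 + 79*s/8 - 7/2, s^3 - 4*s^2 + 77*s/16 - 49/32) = s^2 - 9*s/4 + 7/8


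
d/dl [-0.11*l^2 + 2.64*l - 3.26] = 2.64 - 0.22*l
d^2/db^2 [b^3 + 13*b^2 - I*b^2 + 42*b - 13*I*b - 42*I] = 6*b + 26 - 2*I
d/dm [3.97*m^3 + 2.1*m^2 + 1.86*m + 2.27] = 11.91*m^2 + 4.2*m + 1.86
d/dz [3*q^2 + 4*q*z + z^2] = 4*q + 2*z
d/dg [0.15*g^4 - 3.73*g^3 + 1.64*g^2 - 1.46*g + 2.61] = 0.6*g^3 - 11.19*g^2 + 3.28*g - 1.46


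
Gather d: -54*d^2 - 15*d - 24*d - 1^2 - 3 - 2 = -54*d^2 - 39*d - 6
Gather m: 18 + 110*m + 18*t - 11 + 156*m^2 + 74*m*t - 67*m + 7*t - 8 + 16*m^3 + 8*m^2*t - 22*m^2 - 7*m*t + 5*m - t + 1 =16*m^3 + m^2*(8*t + 134) + m*(67*t + 48) + 24*t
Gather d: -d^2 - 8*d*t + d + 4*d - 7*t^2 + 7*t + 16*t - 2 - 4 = -d^2 + d*(5 - 8*t) - 7*t^2 + 23*t - 6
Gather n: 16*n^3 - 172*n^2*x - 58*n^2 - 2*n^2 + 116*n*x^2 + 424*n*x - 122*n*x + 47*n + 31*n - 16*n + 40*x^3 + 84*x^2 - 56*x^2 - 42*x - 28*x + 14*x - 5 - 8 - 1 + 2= 16*n^3 + n^2*(-172*x - 60) + n*(116*x^2 + 302*x + 62) + 40*x^3 + 28*x^2 - 56*x - 12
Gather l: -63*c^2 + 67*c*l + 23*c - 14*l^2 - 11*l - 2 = -63*c^2 + 23*c - 14*l^2 + l*(67*c - 11) - 2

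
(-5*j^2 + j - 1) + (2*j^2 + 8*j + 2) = -3*j^2 + 9*j + 1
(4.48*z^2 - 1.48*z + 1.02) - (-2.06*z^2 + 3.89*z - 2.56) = 6.54*z^2 - 5.37*z + 3.58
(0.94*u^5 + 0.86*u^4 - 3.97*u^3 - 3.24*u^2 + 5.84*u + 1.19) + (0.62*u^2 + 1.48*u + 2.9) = 0.94*u^5 + 0.86*u^4 - 3.97*u^3 - 2.62*u^2 + 7.32*u + 4.09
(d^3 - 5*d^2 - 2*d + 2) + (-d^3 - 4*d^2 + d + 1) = -9*d^2 - d + 3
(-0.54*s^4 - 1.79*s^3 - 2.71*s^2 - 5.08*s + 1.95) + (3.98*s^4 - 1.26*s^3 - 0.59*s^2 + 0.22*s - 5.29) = 3.44*s^4 - 3.05*s^3 - 3.3*s^2 - 4.86*s - 3.34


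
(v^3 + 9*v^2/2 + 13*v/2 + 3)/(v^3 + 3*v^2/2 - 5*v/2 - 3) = (2*v + 3)/(2*v - 3)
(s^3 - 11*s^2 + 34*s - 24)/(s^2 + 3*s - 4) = (s^2 - 10*s + 24)/(s + 4)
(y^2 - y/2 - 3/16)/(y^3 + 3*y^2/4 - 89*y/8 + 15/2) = (4*y + 1)/(2*(2*y^2 + 3*y - 20))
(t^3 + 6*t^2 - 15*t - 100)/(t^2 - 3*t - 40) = (t^2 + t - 20)/(t - 8)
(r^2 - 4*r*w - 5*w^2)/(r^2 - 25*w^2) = (r + w)/(r + 5*w)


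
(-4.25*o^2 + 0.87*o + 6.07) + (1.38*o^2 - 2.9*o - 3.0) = -2.87*o^2 - 2.03*o + 3.07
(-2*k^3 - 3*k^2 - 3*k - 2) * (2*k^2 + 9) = -4*k^5 - 6*k^4 - 24*k^3 - 31*k^2 - 27*k - 18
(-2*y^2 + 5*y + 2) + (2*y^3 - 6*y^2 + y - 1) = 2*y^3 - 8*y^2 + 6*y + 1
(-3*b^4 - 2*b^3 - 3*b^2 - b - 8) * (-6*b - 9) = 18*b^5 + 39*b^4 + 36*b^3 + 33*b^2 + 57*b + 72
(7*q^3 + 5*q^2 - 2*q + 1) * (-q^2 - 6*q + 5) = -7*q^5 - 47*q^4 + 7*q^3 + 36*q^2 - 16*q + 5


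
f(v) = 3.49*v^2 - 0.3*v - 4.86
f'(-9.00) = -63.12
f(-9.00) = 280.53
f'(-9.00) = -63.12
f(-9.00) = 280.53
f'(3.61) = 24.90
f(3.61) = 39.54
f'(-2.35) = -16.70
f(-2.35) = 15.12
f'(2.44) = 16.73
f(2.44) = 15.19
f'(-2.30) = -16.35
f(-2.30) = 14.29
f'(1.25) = 8.42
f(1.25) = 0.22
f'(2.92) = 20.08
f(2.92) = 24.02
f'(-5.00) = -35.20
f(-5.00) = 83.89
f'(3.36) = 23.15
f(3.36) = 33.53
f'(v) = 6.98*v - 0.3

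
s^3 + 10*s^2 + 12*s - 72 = (s - 2)*(s + 6)^2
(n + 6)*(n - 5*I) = n^2 + 6*n - 5*I*n - 30*I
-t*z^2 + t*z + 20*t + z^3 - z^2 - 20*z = (-t + z)*(z - 5)*(z + 4)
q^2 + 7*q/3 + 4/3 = (q + 1)*(q + 4/3)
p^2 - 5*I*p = p*(p - 5*I)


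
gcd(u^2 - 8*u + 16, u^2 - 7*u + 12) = u - 4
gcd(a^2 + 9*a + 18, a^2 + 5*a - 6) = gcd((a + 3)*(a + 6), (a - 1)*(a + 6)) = a + 6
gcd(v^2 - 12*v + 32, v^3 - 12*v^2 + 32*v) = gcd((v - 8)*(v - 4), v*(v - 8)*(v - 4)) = v^2 - 12*v + 32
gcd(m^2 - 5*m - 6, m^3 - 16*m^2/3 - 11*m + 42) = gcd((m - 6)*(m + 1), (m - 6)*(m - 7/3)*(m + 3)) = m - 6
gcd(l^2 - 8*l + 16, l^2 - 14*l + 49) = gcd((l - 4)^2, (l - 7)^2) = 1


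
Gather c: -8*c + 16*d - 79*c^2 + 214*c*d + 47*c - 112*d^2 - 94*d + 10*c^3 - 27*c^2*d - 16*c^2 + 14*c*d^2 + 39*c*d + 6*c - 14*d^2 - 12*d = 10*c^3 + c^2*(-27*d - 95) + c*(14*d^2 + 253*d + 45) - 126*d^2 - 90*d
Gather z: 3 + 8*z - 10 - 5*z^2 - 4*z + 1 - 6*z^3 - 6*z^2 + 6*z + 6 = -6*z^3 - 11*z^2 + 10*z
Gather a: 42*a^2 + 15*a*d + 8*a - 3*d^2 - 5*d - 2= 42*a^2 + a*(15*d + 8) - 3*d^2 - 5*d - 2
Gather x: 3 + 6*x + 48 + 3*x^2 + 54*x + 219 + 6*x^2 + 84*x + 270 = 9*x^2 + 144*x + 540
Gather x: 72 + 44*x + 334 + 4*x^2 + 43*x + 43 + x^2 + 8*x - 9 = 5*x^2 + 95*x + 440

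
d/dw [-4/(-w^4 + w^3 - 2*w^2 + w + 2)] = 4*(-4*w^3 + 3*w^2 - 4*w + 1)/(-w^4 + w^3 - 2*w^2 + w + 2)^2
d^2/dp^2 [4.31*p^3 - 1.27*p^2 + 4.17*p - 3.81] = 25.86*p - 2.54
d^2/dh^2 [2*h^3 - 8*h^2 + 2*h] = 12*h - 16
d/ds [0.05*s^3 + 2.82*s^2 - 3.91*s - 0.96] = 0.15*s^2 + 5.64*s - 3.91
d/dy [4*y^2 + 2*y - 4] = 8*y + 2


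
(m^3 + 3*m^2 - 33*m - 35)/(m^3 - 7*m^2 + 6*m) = (m^3 + 3*m^2 - 33*m - 35)/(m*(m^2 - 7*m + 6))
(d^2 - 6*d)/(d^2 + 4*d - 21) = d*(d - 6)/(d^2 + 4*d - 21)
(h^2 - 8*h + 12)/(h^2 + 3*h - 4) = (h^2 - 8*h + 12)/(h^2 + 3*h - 4)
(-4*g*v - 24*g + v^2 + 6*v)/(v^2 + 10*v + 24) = (-4*g + v)/(v + 4)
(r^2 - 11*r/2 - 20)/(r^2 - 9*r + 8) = (r + 5/2)/(r - 1)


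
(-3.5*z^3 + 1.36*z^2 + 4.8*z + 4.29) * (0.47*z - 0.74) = -1.645*z^4 + 3.2292*z^3 + 1.2496*z^2 - 1.5357*z - 3.1746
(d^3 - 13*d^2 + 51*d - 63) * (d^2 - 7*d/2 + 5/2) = d^5 - 33*d^4/2 + 99*d^3 - 274*d^2 + 348*d - 315/2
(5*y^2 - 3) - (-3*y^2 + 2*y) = 8*y^2 - 2*y - 3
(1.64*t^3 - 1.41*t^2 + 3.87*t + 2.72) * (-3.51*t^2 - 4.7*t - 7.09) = -5.7564*t^5 - 2.7589*t^4 - 18.5843*t^3 - 17.7393*t^2 - 40.2223*t - 19.2848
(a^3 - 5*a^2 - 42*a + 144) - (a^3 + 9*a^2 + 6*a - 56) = -14*a^2 - 48*a + 200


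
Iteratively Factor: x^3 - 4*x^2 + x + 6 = (x + 1)*(x^2 - 5*x + 6) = (x - 3)*(x + 1)*(x - 2)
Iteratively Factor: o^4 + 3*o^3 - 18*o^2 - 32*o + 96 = (o + 4)*(o^3 - o^2 - 14*o + 24) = (o + 4)^2*(o^2 - 5*o + 6) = (o - 3)*(o + 4)^2*(o - 2)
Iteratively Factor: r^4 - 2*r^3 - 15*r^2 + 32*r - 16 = (r - 1)*(r^3 - r^2 - 16*r + 16) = (r - 1)^2*(r^2 - 16) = (r - 4)*(r - 1)^2*(r + 4)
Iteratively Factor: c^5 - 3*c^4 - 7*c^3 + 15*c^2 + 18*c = (c - 3)*(c^4 - 7*c^2 - 6*c) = (c - 3)*(c + 1)*(c^3 - c^2 - 6*c) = (c - 3)*(c + 1)*(c + 2)*(c^2 - 3*c) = c*(c - 3)*(c + 1)*(c + 2)*(c - 3)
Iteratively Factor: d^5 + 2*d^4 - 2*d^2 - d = (d + 1)*(d^4 + d^3 - d^2 - d) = (d + 1)^2*(d^3 - d) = (d + 1)^3*(d^2 - d) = (d - 1)*(d + 1)^3*(d)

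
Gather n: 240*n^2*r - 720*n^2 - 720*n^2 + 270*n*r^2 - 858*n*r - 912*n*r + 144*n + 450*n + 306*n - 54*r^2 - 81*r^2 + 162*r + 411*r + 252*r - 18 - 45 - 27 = n^2*(240*r - 1440) + n*(270*r^2 - 1770*r + 900) - 135*r^2 + 825*r - 90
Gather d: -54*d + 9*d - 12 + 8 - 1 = -45*d - 5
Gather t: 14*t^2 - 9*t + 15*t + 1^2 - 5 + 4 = 14*t^2 + 6*t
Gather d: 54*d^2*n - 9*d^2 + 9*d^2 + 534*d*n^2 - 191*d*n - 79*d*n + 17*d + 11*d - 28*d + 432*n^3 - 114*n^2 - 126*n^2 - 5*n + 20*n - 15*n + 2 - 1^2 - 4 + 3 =54*d^2*n + d*(534*n^2 - 270*n) + 432*n^3 - 240*n^2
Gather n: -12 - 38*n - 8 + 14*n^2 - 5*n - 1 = 14*n^2 - 43*n - 21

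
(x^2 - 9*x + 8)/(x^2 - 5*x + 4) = (x - 8)/(x - 4)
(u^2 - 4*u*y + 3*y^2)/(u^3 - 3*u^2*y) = (u - y)/u^2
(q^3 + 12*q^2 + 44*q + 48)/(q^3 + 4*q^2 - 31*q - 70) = (q^2 + 10*q + 24)/(q^2 + 2*q - 35)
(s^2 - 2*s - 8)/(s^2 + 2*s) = (s - 4)/s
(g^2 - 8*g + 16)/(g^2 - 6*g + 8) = (g - 4)/(g - 2)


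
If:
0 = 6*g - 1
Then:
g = 1/6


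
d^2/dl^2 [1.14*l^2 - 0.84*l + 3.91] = 2.28000000000000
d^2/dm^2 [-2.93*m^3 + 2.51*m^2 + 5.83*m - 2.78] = 5.02 - 17.58*m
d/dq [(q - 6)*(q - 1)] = 2*q - 7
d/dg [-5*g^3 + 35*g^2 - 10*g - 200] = -15*g^2 + 70*g - 10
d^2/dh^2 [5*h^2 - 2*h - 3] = 10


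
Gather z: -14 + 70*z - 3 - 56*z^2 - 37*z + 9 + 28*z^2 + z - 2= -28*z^2 + 34*z - 10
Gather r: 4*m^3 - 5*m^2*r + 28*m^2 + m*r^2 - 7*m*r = 4*m^3 + 28*m^2 + m*r^2 + r*(-5*m^2 - 7*m)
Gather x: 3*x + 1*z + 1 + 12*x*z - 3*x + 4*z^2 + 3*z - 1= 12*x*z + 4*z^2 + 4*z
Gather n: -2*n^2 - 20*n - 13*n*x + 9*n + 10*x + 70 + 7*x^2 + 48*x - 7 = -2*n^2 + n*(-13*x - 11) + 7*x^2 + 58*x + 63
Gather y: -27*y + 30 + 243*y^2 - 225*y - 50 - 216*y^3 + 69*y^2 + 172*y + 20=-216*y^3 + 312*y^2 - 80*y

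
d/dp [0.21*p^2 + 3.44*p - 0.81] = 0.42*p + 3.44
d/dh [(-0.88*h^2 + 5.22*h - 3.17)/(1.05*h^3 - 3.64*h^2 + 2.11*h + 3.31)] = (0.924*h^4 - 10.962*h^3 + 27.1295*h^2 - 28.9032*h + 23.9669)/(1.1025*h^6 - 7.644*h^5 + 17.6806*h^4 - 8.4098*h^3 - 19.6447*h^2 + 13.9682*h + 10.9561)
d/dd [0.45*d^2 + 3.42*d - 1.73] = 0.9*d + 3.42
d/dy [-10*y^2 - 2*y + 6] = -20*y - 2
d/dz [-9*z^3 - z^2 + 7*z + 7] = -27*z^2 - 2*z + 7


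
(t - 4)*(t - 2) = t^2 - 6*t + 8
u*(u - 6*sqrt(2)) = u^2 - 6*sqrt(2)*u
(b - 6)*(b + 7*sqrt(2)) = b^2 - 6*b + 7*sqrt(2)*b - 42*sqrt(2)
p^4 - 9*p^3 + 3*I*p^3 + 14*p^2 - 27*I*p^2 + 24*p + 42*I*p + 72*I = (p - 6)*(p - 4)*(p + 1)*(p + 3*I)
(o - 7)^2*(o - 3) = o^3 - 17*o^2 + 91*o - 147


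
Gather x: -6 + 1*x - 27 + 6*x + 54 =7*x + 21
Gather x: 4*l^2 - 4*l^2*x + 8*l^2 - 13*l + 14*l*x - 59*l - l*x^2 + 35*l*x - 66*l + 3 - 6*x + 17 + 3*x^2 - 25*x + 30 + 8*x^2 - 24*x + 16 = 12*l^2 - 138*l + x^2*(11 - l) + x*(-4*l^2 + 49*l - 55) + 66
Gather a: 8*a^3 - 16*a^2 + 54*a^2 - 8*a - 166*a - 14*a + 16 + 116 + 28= 8*a^3 + 38*a^2 - 188*a + 160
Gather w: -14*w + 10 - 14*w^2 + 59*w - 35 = -14*w^2 + 45*w - 25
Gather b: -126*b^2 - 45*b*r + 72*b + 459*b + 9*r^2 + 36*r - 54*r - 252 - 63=-126*b^2 + b*(531 - 45*r) + 9*r^2 - 18*r - 315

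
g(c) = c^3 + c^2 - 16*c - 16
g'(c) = 3*c^2 + 2*c - 16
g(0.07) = -17.11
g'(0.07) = -15.85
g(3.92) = -3.12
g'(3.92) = 37.94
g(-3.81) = 4.17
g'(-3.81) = 19.93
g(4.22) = 9.44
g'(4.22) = 45.87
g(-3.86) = 3.15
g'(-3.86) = 20.98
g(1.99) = -36.00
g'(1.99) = -0.14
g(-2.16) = 13.15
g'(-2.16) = -6.32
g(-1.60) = 8.06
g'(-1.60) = -11.52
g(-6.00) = -100.00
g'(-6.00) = 80.00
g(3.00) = -28.00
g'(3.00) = 17.00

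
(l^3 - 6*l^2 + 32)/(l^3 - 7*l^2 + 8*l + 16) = (l + 2)/(l + 1)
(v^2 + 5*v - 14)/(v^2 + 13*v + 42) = (v - 2)/(v + 6)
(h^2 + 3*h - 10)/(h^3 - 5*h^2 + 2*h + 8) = (h + 5)/(h^2 - 3*h - 4)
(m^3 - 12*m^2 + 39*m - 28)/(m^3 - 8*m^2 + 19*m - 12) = (m - 7)/(m - 3)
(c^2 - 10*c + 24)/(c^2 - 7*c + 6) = (c - 4)/(c - 1)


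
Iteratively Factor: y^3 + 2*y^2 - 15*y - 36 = (y + 3)*(y^2 - y - 12) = (y - 4)*(y + 3)*(y + 3)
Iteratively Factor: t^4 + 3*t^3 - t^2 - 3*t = (t - 1)*(t^3 + 4*t^2 + 3*t) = t*(t - 1)*(t^2 + 4*t + 3) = t*(t - 1)*(t + 1)*(t + 3)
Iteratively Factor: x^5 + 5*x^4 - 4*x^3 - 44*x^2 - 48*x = (x + 2)*(x^4 + 3*x^3 - 10*x^2 - 24*x) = (x + 2)*(x + 4)*(x^3 - x^2 - 6*x) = x*(x + 2)*(x + 4)*(x^2 - x - 6) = x*(x - 3)*(x + 2)*(x + 4)*(x + 2)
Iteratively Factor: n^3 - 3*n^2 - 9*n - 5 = (n + 1)*(n^2 - 4*n - 5) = (n + 1)^2*(n - 5)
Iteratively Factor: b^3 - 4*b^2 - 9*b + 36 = (b - 4)*(b^2 - 9) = (b - 4)*(b + 3)*(b - 3)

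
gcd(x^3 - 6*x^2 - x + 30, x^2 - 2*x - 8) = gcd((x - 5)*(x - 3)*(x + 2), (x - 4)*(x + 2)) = x + 2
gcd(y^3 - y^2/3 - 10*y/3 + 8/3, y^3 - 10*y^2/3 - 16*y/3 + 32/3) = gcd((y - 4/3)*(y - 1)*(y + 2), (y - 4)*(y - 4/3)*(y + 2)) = y^2 + 2*y/3 - 8/3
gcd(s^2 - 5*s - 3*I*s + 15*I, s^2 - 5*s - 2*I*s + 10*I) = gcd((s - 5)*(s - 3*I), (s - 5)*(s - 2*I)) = s - 5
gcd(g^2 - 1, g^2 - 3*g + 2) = g - 1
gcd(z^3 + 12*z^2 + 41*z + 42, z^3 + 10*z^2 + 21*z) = z^2 + 10*z + 21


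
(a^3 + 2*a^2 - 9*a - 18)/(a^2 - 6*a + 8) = (a^3 + 2*a^2 - 9*a - 18)/(a^2 - 6*a + 8)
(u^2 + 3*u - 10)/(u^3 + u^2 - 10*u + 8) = (u + 5)/(u^2 + 3*u - 4)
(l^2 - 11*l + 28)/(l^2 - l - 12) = (l - 7)/(l + 3)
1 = 1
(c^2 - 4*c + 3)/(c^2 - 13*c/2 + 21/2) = 2*(c - 1)/(2*c - 7)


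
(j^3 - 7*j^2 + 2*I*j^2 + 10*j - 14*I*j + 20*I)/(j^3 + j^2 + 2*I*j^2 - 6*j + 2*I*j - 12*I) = (j - 5)/(j + 3)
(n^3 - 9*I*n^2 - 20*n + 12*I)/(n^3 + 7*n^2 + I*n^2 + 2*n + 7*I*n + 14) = (n^2 - 8*I*n - 12)/(n^2 + n*(7 + 2*I) + 14*I)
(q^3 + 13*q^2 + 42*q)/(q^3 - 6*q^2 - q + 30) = q*(q^2 + 13*q + 42)/(q^3 - 6*q^2 - q + 30)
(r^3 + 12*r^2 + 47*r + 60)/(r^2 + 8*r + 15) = r + 4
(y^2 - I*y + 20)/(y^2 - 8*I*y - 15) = (y + 4*I)/(y - 3*I)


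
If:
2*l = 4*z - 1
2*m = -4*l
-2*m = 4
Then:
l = 1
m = -2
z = 3/4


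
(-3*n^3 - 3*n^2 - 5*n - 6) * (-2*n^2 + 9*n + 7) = 6*n^5 - 21*n^4 - 38*n^3 - 54*n^2 - 89*n - 42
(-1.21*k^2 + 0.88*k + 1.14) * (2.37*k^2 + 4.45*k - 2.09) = -2.8677*k^4 - 3.2989*k^3 + 9.1467*k^2 + 3.2338*k - 2.3826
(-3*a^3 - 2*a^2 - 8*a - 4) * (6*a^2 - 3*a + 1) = -18*a^5 - 3*a^4 - 45*a^3 - 2*a^2 + 4*a - 4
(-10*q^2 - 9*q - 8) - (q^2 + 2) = -11*q^2 - 9*q - 10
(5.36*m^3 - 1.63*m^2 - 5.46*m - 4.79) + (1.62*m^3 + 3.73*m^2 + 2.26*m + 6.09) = 6.98*m^3 + 2.1*m^2 - 3.2*m + 1.3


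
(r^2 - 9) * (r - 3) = r^3 - 3*r^2 - 9*r + 27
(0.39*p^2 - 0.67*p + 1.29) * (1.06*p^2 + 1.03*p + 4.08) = 0.4134*p^4 - 0.3085*p^3 + 2.2685*p^2 - 1.4049*p + 5.2632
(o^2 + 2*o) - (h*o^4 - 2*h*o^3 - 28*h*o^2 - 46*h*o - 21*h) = -h*o^4 + 2*h*o^3 + 28*h*o^2 + 46*h*o + 21*h + o^2 + 2*o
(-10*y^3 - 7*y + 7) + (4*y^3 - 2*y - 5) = -6*y^3 - 9*y + 2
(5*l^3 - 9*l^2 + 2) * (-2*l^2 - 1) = -10*l^5 + 18*l^4 - 5*l^3 + 5*l^2 - 2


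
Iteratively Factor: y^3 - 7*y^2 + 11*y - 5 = (y - 1)*(y^2 - 6*y + 5) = (y - 1)^2*(y - 5)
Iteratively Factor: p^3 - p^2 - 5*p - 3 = (p + 1)*(p^2 - 2*p - 3) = (p + 1)^2*(p - 3)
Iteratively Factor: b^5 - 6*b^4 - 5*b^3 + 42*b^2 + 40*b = (b - 5)*(b^4 - b^3 - 10*b^2 - 8*b) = b*(b - 5)*(b^3 - b^2 - 10*b - 8) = b*(b - 5)*(b + 2)*(b^2 - 3*b - 4) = b*(b - 5)*(b - 4)*(b + 2)*(b + 1)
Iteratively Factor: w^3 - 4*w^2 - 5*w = (w - 5)*(w^2 + w) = (w - 5)*(w + 1)*(w)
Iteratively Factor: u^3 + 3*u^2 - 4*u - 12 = (u - 2)*(u^2 + 5*u + 6) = (u - 2)*(u + 2)*(u + 3)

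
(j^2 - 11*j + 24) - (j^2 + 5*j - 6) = 30 - 16*j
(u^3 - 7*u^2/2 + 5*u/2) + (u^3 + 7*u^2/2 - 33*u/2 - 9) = 2*u^3 - 14*u - 9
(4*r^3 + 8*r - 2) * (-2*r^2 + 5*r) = -8*r^5 + 20*r^4 - 16*r^3 + 44*r^2 - 10*r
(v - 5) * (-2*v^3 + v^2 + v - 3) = -2*v^4 + 11*v^3 - 4*v^2 - 8*v + 15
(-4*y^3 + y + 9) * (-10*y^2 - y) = 40*y^5 + 4*y^4 - 10*y^3 - 91*y^2 - 9*y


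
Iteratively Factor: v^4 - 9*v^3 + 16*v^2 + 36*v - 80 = (v + 2)*(v^3 - 11*v^2 + 38*v - 40) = (v - 2)*(v + 2)*(v^2 - 9*v + 20) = (v - 5)*(v - 2)*(v + 2)*(v - 4)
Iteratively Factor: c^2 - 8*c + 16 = (c - 4)*(c - 4)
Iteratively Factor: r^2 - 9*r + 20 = (r - 5)*(r - 4)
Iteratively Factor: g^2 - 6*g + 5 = (g - 1)*(g - 5)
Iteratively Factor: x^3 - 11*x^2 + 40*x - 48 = (x - 3)*(x^2 - 8*x + 16) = (x - 4)*(x - 3)*(x - 4)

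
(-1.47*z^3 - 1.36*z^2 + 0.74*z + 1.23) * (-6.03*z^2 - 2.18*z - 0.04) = 8.8641*z^5 + 11.4054*z^4 - 1.4386*z^3 - 8.9757*z^2 - 2.711*z - 0.0492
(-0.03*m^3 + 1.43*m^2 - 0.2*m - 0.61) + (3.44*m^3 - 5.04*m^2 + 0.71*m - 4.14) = 3.41*m^3 - 3.61*m^2 + 0.51*m - 4.75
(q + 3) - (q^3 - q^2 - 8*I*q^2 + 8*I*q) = -q^3 + q^2 + 8*I*q^2 + q - 8*I*q + 3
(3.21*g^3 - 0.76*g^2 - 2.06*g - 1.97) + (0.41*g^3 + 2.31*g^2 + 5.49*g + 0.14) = 3.62*g^3 + 1.55*g^2 + 3.43*g - 1.83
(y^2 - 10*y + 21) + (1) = y^2 - 10*y + 22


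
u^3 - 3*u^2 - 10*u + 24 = (u - 4)*(u - 2)*(u + 3)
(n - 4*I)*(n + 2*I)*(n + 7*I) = n^3 + 5*I*n^2 + 22*n + 56*I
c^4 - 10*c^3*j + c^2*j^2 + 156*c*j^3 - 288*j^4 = (c - 8*j)*(c - 3*j)^2*(c + 4*j)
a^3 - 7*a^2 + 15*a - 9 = (a - 3)^2*(a - 1)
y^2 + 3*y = y*(y + 3)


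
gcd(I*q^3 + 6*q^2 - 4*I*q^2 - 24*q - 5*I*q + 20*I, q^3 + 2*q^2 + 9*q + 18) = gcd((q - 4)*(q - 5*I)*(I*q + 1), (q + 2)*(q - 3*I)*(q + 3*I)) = 1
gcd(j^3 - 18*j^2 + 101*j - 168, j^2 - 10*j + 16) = j - 8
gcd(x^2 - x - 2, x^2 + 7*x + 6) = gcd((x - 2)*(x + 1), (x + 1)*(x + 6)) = x + 1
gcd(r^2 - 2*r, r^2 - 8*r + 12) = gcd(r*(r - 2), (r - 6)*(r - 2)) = r - 2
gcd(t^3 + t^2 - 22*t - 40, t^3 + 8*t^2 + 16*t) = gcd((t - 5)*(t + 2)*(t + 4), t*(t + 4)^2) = t + 4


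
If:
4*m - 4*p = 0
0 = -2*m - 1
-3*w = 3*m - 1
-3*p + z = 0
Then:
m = -1/2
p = -1/2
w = 5/6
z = -3/2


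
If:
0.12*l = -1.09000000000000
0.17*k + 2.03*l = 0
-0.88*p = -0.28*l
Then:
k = 108.47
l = -9.08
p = -2.89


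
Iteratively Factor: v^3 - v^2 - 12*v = (v + 3)*(v^2 - 4*v) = v*(v + 3)*(v - 4)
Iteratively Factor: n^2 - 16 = (n - 4)*(n + 4)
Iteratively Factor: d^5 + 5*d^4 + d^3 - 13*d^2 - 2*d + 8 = (d - 1)*(d^4 + 6*d^3 + 7*d^2 - 6*d - 8) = (d - 1)*(d + 2)*(d^3 + 4*d^2 - d - 4) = (d - 1)*(d + 2)*(d + 4)*(d^2 - 1) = (d - 1)*(d + 1)*(d + 2)*(d + 4)*(d - 1)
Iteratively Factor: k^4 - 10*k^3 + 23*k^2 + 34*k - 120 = (k - 3)*(k^3 - 7*k^2 + 2*k + 40) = (k - 4)*(k - 3)*(k^2 - 3*k - 10) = (k - 4)*(k - 3)*(k + 2)*(k - 5)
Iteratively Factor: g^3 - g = (g - 1)*(g^2 + g) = g*(g - 1)*(g + 1)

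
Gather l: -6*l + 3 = 3 - 6*l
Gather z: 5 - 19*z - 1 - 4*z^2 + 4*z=-4*z^2 - 15*z + 4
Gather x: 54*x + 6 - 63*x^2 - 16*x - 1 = -63*x^2 + 38*x + 5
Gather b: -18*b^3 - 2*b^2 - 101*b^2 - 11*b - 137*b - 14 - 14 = -18*b^3 - 103*b^2 - 148*b - 28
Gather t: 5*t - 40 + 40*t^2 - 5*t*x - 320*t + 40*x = 40*t^2 + t*(-5*x - 315) + 40*x - 40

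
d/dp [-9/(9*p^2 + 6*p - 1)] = 54*(3*p + 1)/(9*p^2 + 6*p - 1)^2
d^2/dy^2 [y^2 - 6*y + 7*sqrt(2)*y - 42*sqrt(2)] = 2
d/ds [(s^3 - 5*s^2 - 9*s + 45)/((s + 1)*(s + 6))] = (s^4 + 14*s^3 - 8*s^2 - 150*s - 369)/(s^4 + 14*s^3 + 61*s^2 + 84*s + 36)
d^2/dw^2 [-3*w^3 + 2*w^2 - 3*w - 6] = 4 - 18*w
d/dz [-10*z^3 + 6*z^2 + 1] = 6*z*(2 - 5*z)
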